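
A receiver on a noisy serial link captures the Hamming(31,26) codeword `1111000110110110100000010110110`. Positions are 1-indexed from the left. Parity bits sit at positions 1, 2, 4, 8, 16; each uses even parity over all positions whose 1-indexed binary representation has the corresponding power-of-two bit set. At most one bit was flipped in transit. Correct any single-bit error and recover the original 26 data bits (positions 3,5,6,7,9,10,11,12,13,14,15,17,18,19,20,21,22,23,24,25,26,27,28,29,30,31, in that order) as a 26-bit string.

10001011011100000010110110

s1: b1⊕b3⊕b5⊕b7⊕b9⊕b11⊕b13⊕b15⊕b17⊕b19⊕b21⊕b23⊕b25⊕b27⊕b29⊕b31 = 1⊕1⊕0⊕0⊕1⊕1⊕0⊕1⊕1⊕0⊕0⊕0⊕0⊕1⊕1⊕0 = 0
s2: b2⊕b3⊕b6⊕b7⊕b10⊕b11⊕b14⊕b15⊕b18⊕b19⊕b22⊕b23⊕b26⊕b27⊕b30⊕b31 = 1⊕1⊕0⊕0⊕0⊕1⊕1⊕1⊕0⊕0⊕0⊕0⊕1⊕1⊕1⊕0 = 0
s4: b4⊕b5⊕b6⊕b7⊕b12⊕b13⊕b14⊕b15⊕b20⊕b21⊕b22⊕b23⊕b28⊕b29⊕b30⊕b31 = 1⊕0⊕0⊕0⊕1⊕0⊕1⊕1⊕0⊕0⊕0⊕0⊕0⊕1⊕1⊕0 = 0
s8: b8⊕b9⊕b10⊕b11⊕b12⊕b13⊕b14⊕b15⊕b24⊕b25⊕b26⊕b27⊕b28⊕b29⊕b30⊕b31 = 1⊕1⊕0⊕1⊕1⊕0⊕1⊕1⊕1⊕0⊕1⊕1⊕0⊕1⊕1⊕0 = 1
s16: b16⊕b17⊕b18⊕b19⊕b20⊕b21⊕b22⊕b23⊕b24⊕b25⊕b26⊕b27⊕b28⊕b29⊕b30⊕b31 = 0⊕1⊕0⊕0⊕0⊕0⊕0⊕0⊕1⊕0⊕1⊕1⊕0⊕1⊕1⊕0 = 0
Syndrome (s16...s1) = 01000 → position 8.
Flip bit 8: corrected codeword = 1111000010110110100000010110110
Data bits at positions 3,5,6,7,9,10,11,12,13,14,15,17,18,19,20,21,22,23,24,25,26,27,28,29,30,31: 10001011011100000010110110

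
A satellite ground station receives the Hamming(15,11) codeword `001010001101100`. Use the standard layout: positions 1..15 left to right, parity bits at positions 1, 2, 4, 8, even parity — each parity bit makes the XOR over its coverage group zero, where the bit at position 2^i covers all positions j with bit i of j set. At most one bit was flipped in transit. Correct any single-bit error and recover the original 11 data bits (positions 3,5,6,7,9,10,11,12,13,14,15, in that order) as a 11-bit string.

s1: b1⊕b3⊕b5⊕b7⊕b9⊕b11⊕b13⊕b15 = 0⊕1⊕1⊕0⊕1⊕0⊕1⊕0 = 0
s2: b2⊕b3⊕b6⊕b7⊕b10⊕b11⊕b14⊕b15 = 0⊕1⊕0⊕0⊕1⊕0⊕0⊕0 = 0
s4: b4⊕b5⊕b6⊕b7⊕b12⊕b13⊕b14⊕b15 = 0⊕1⊕0⊕0⊕1⊕1⊕0⊕0 = 1
s8: b8⊕b9⊕b10⊕b11⊕b12⊕b13⊕b14⊕b15 = 0⊕1⊕1⊕0⊕1⊕1⊕0⊕0 = 0
Syndrome (s8...s1) = 0100 → position 4.
Flip bit 4: corrected codeword = 001110001101100
Data bits at positions 3,5,6,7,9,10,11,12,13,14,15: 11001101100

11001101100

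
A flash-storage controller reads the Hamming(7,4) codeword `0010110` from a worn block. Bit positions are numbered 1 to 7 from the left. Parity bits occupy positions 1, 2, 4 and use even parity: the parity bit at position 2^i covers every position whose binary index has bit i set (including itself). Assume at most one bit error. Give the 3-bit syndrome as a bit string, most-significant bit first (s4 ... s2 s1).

000

s1: b1⊕b3⊕b5⊕b7 = 0⊕1⊕1⊕0 = 0
s2: b2⊕b3⊕b6⊕b7 = 0⊕1⊕1⊕0 = 0
s4: b4⊕b5⊕b6⊕b7 = 0⊕1⊕1⊕0 = 0
Syndrome (s4...s1) = 000 → position 0 (no error).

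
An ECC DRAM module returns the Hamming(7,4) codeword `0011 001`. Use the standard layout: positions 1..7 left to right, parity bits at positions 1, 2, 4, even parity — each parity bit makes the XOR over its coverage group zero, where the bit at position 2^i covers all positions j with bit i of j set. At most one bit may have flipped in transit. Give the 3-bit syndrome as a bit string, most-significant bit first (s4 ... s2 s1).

s1: b1⊕b3⊕b5⊕b7 = 0⊕1⊕0⊕1 = 0
s2: b2⊕b3⊕b6⊕b7 = 0⊕1⊕0⊕1 = 0
s4: b4⊕b5⊕b6⊕b7 = 1⊕0⊕0⊕1 = 0
Syndrome (s4...s1) = 000 → position 0 (no error).

000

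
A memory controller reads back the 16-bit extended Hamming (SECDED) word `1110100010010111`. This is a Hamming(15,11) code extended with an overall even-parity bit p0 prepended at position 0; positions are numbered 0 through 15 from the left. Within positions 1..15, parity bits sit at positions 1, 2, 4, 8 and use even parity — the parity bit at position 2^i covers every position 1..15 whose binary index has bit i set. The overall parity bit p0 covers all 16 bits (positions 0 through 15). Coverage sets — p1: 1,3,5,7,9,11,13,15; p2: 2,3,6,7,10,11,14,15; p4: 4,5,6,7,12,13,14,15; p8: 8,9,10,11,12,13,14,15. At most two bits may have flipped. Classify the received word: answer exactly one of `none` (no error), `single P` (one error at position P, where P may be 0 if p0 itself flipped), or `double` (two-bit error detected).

s1: b1⊕b3⊕b5⊕b7⊕b9⊕b11⊕b13⊕b15 = 1⊕0⊕0⊕0⊕0⊕1⊕1⊕1 = 0
s2: b2⊕b3⊕b6⊕b7⊕b10⊕b11⊕b14⊕b15 = 1⊕0⊕0⊕0⊕0⊕1⊕1⊕1 = 0
s4: b4⊕b5⊕b6⊕b7⊕b12⊕b13⊕b14⊕b15 = 1⊕0⊕0⊕0⊕0⊕1⊕1⊕1 = 0
s8: b8⊕b9⊕b10⊕b11⊕b12⊕b13⊕b14⊕b15 = 1⊕0⊕0⊕1⊕0⊕1⊕1⊕1 = 1
Syndrome (s8...s1) = 1000 → position 8.
Overall parity (XOR of all 16 bits, including p0): 1⊕1⊕1⊕0⊕1⊕0⊕0⊕0⊕1⊕0⊕0⊕1⊕0⊕1⊕1⊕1 = 1
Overall=1, syndrome position=8 → single-bit error at position 8.

single 8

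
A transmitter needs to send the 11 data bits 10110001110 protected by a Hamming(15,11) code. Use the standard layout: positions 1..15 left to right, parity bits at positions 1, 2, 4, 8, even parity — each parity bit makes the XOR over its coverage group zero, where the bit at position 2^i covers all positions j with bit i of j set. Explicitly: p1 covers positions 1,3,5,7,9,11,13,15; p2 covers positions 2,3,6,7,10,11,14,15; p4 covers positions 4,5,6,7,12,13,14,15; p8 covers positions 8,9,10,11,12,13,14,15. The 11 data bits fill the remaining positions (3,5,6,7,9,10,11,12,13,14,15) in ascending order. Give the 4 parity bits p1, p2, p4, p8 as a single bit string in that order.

Place data bits at non-power-of-two positions: b3=1, b5=0, b6=1, b7=1, b9=0, b10=0, b11=0, b12=1, b13=1, b14=1, b15=0.
p1 = XOR of data positions {3,5,7,9,11,13,15} = 1⊕0⊕1⊕0⊕0⊕1⊕0 = 1
p2 = XOR of data positions {3,6,7,10,11,14,15} = 1⊕1⊕1⊕0⊕0⊕1⊕0 = 0
p4 = XOR of data positions {5,6,7,12,13,14,15} = 0⊕1⊕1⊕1⊕1⊕1⊕0 = 1
p8 = XOR of data positions {9,10,11,12,13,14,15} = 0⊕0⊕0⊕1⊕1⊕1⊕0 = 1
Parity bits p1,p2,p4,p8 = 1011

1011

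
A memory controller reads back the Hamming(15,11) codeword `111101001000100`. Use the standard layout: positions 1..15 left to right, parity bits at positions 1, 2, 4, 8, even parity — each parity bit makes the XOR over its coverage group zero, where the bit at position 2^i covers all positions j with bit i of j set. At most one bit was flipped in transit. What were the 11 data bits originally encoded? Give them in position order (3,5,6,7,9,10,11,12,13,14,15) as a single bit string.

s1: b1⊕b3⊕b5⊕b7⊕b9⊕b11⊕b13⊕b15 = 1⊕1⊕0⊕0⊕1⊕0⊕1⊕0 = 0
s2: b2⊕b3⊕b6⊕b7⊕b10⊕b11⊕b14⊕b15 = 1⊕1⊕1⊕0⊕0⊕0⊕0⊕0 = 1
s4: b4⊕b5⊕b6⊕b7⊕b12⊕b13⊕b14⊕b15 = 1⊕0⊕1⊕0⊕0⊕1⊕0⊕0 = 1
s8: b8⊕b9⊕b10⊕b11⊕b12⊕b13⊕b14⊕b15 = 0⊕1⊕0⊕0⊕0⊕1⊕0⊕0 = 0
Syndrome (s8...s1) = 0110 → position 6.
Flip bit 6: corrected codeword = 111100001000100
Data bits at positions 3,5,6,7,9,10,11,12,13,14,15: 10001000100

10001000100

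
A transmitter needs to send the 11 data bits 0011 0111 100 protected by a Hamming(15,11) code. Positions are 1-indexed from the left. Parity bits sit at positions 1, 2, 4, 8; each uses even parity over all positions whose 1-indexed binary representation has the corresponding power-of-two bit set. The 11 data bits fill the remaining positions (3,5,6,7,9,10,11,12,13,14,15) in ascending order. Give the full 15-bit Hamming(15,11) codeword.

Place data bits at non-power-of-two positions: b3=0, b5=0, b6=1, b7=1, b9=0, b10=1, b11=1, b12=1, b13=1, b14=0, b15=0.
p1 = XOR of data positions {3,5,7,9,11,13,15} = 0⊕0⊕1⊕0⊕1⊕1⊕0 = 1
p2 = XOR of data positions {3,6,7,10,11,14,15} = 0⊕1⊕1⊕1⊕1⊕0⊕0 = 0
p4 = XOR of data positions {5,6,7,12,13,14,15} = 0⊕1⊕1⊕1⊕1⊕0⊕0 = 0
p8 = XOR of data positions {9,10,11,12,13,14,15} = 0⊕1⊕1⊕1⊕1⊕0⊕0 = 0
Codeword b1..b15 = 100001100111100

100001100111100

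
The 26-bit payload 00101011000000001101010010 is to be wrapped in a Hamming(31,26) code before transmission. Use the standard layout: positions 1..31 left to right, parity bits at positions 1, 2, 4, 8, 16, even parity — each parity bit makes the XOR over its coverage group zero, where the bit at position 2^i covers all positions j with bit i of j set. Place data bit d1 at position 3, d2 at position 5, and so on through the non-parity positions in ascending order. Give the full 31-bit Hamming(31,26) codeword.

1001010010110001000001101010010

Place data bits at non-power-of-two positions: b3=0, b5=0, b6=1, b7=0, b9=1, b10=0, b11=1, b12=1, b13=0, b14=0, b15=0, b17=0, b18=0, b19=0, b20=0, b21=0, b22=1, b23=1, b24=0, b25=1, b26=0, b27=1, b28=0, b29=0, b30=1, b31=0.
p1 = XOR of data positions {3,5,7,9,11,13,15,17,19,21,23,25,27,29,31} = 0⊕0⊕0⊕1⊕1⊕0⊕0⊕0⊕0⊕0⊕1⊕1⊕1⊕0⊕0 = 1
p2 = XOR of data positions {3,6,7,10,11,14,15,18,19,22,23,26,27,30,31} = 0⊕1⊕0⊕0⊕1⊕0⊕0⊕0⊕0⊕1⊕1⊕0⊕1⊕1⊕0 = 0
p4 = XOR of data positions {5,6,7,12,13,14,15,20,21,22,23,28,29,30,31} = 0⊕1⊕0⊕1⊕0⊕0⊕0⊕0⊕0⊕1⊕1⊕0⊕0⊕1⊕0 = 1
p8 = XOR of data positions {9,10,11,12,13,14,15,24,25,26,27,28,29,30,31} = 1⊕0⊕1⊕1⊕0⊕0⊕0⊕0⊕1⊕0⊕1⊕0⊕0⊕1⊕0 = 0
p16 = XOR of data positions {17,18,19,20,21,22,23,24,25,26,27,28,29,30,31} = 0⊕0⊕0⊕0⊕0⊕1⊕1⊕0⊕1⊕0⊕1⊕0⊕0⊕1⊕0 = 1
Codeword b1..b31 = 1001010010110001000001101010010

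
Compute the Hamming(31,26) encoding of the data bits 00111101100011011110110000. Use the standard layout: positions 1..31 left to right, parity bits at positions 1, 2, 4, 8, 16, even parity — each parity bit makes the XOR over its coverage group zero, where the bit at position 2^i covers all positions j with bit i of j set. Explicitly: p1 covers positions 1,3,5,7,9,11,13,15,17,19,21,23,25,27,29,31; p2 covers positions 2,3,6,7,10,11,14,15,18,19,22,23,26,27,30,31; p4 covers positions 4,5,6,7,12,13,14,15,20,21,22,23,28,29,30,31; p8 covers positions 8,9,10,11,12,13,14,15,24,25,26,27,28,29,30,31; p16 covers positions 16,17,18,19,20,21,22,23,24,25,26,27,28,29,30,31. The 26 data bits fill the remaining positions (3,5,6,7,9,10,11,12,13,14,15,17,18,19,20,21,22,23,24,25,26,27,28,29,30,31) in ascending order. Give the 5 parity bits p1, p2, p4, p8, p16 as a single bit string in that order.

11110

Place data bits at non-power-of-two positions: b3=0, b5=0, b6=1, b7=1, b9=1, b10=1, b11=0, b12=1, b13=1, b14=0, b15=0, b17=0, b18=1, b19=1, b20=0, b21=1, b22=1, b23=1, b24=1, b25=0, b26=1, b27=1, b28=0, b29=0, b30=0, b31=0.
p1 = XOR of data positions {3,5,7,9,11,13,15,17,19,21,23,25,27,29,31} = 0⊕0⊕1⊕1⊕0⊕1⊕0⊕0⊕1⊕1⊕1⊕0⊕1⊕0⊕0 = 1
p2 = XOR of data positions {3,6,7,10,11,14,15,18,19,22,23,26,27,30,31} = 0⊕1⊕1⊕1⊕0⊕0⊕0⊕1⊕1⊕1⊕1⊕1⊕1⊕0⊕0 = 1
p4 = XOR of data positions {5,6,7,12,13,14,15,20,21,22,23,28,29,30,31} = 0⊕1⊕1⊕1⊕1⊕0⊕0⊕0⊕1⊕1⊕1⊕0⊕0⊕0⊕0 = 1
p8 = XOR of data positions {9,10,11,12,13,14,15,24,25,26,27,28,29,30,31} = 1⊕1⊕0⊕1⊕1⊕0⊕0⊕1⊕0⊕1⊕1⊕0⊕0⊕0⊕0 = 1
p16 = XOR of data positions {17,18,19,20,21,22,23,24,25,26,27,28,29,30,31} = 0⊕1⊕1⊕0⊕1⊕1⊕1⊕1⊕0⊕1⊕1⊕0⊕0⊕0⊕0 = 0
Parity bits p1,p2,p4,p8,p16 = 11110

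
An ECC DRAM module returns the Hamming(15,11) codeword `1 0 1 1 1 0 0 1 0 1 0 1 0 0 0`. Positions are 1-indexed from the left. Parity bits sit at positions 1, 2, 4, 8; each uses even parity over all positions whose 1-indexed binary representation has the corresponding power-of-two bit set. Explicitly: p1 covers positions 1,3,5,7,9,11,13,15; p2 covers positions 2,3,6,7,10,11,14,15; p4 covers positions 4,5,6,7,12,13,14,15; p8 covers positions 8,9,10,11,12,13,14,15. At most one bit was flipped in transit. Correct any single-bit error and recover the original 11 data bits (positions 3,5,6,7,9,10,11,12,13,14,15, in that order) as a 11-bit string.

s1: b1⊕b3⊕b5⊕b7⊕b9⊕b11⊕b13⊕b15 = 1⊕1⊕1⊕0⊕0⊕0⊕0⊕0 = 1
s2: b2⊕b3⊕b6⊕b7⊕b10⊕b11⊕b14⊕b15 = 0⊕1⊕0⊕0⊕1⊕0⊕0⊕0 = 0
s4: b4⊕b5⊕b6⊕b7⊕b12⊕b13⊕b14⊕b15 = 1⊕1⊕0⊕0⊕1⊕0⊕0⊕0 = 1
s8: b8⊕b9⊕b10⊕b11⊕b12⊕b13⊕b14⊕b15 = 1⊕0⊕1⊕0⊕1⊕0⊕0⊕0 = 1
Syndrome (s8...s1) = 1101 → position 13.
Flip bit 13: corrected codeword = 101110010101100
Data bits at positions 3,5,6,7,9,10,11,12,13,14,15: 11000101100

11000101100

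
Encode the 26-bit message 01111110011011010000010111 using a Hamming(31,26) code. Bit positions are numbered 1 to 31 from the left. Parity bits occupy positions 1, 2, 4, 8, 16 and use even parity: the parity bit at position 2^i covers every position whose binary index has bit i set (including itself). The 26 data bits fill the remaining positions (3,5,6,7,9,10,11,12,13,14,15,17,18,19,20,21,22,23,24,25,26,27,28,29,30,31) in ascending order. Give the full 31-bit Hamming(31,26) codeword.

Place data bits at non-power-of-two positions: b3=0, b5=1, b6=1, b7=1, b9=1, b10=1, b11=1, b12=0, b13=0, b14=1, b15=1, b17=0, b18=1, b19=1, b20=0, b21=1, b22=0, b23=0, b24=0, b25=0, b26=0, b27=1, b28=0, b29=1, b30=1, b31=1.
p1 = XOR of data positions {3,5,7,9,11,13,15,17,19,21,23,25,27,29,31} = 0⊕1⊕1⊕1⊕1⊕0⊕1⊕0⊕1⊕1⊕0⊕0⊕1⊕1⊕1 = 0
p2 = XOR of data positions {3,6,7,10,11,14,15,18,19,22,23,26,27,30,31} = 0⊕1⊕1⊕1⊕1⊕1⊕1⊕1⊕1⊕0⊕0⊕0⊕1⊕1⊕1 = 1
p4 = XOR of data positions {5,6,7,12,13,14,15,20,21,22,23,28,29,30,31} = 1⊕1⊕1⊕0⊕0⊕1⊕1⊕0⊕1⊕0⊕0⊕0⊕1⊕1⊕1 = 1
p8 = XOR of data positions {9,10,11,12,13,14,15,24,25,26,27,28,29,30,31} = 1⊕1⊕1⊕0⊕0⊕1⊕1⊕0⊕0⊕0⊕1⊕0⊕1⊕1⊕1 = 1
p16 = XOR of data positions {17,18,19,20,21,22,23,24,25,26,27,28,29,30,31} = 0⊕1⊕1⊕0⊕1⊕0⊕0⊕0⊕0⊕0⊕1⊕0⊕1⊕1⊕1 = 1
Codeword b1..b31 = 0101111111100111011010000010111

0101111111100111011010000010111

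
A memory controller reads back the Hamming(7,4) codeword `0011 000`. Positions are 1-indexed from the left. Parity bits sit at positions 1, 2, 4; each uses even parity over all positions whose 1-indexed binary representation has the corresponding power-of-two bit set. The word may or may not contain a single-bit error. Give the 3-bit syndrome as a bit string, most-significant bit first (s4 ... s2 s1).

111

s1: b1⊕b3⊕b5⊕b7 = 0⊕1⊕0⊕0 = 1
s2: b2⊕b3⊕b6⊕b7 = 0⊕1⊕0⊕0 = 1
s4: b4⊕b5⊕b6⊕b7 = 1⊕0⊕0⊕0 = 1
Syndrome (s4...s1) = 111 → position 7.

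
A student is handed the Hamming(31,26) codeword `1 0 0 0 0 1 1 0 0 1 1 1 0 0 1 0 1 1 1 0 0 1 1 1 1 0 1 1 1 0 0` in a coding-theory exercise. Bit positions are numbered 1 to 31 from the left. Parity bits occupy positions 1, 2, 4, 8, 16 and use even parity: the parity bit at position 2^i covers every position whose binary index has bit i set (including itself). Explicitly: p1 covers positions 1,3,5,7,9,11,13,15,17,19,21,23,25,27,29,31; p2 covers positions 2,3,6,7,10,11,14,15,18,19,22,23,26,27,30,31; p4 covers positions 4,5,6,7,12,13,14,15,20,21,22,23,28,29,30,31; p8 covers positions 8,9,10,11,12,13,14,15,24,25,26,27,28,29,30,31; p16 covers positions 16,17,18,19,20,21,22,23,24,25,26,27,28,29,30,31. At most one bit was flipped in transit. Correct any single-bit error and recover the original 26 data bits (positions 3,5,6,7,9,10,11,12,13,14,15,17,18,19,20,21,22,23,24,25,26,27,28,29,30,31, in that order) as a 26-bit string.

s1: b1⊕b3⊕b5⊕b7⊕b9⊕b11⊕b13⊕b15⊕b17⊕b19⊕b21⊕b23⊕b25⊕b27⊕b29⊕b31 = 1⊕0⊕0⊕1⊕0⊕1⊕0⊕1⊕1⊕1⊕0⊕1⊕1⊕1⊕1⊕0 = 0
s2: b2⊕b3⊕b6⊕b7⊕b10⊕b11⊕b14⊕b15⊕b18⊕b19⊕b22⊕b23⊕b26⊕b27⊕b30⊕b31 = 0⊕0⊕1⊕1⊕1⊕1⊕0⊕1⊕1⊕1⊕1⊕1⊕0⊕1⊕0⊕0 = 0
s4: b4⊕b5⊕b6⊕b7⊕b12⊕b13⊕b14⊕b15⊕b20⊕b21⊕b22⊕b23⊕b28⊕b29⊕b30⊕b31 = 0⊕0⊕1⊕1⊕1⊕0⊕0⊕1⊕0⊕0⊕1⊕1⊕1⊕1⊕0⊕0 = 0
s8: b8⊕b9⊕b10⊕b11⊕b12⊕b13⊕b14⊕b15⊕b24⊕b25⊕b26⊕b27⊕b28⊕b29⊕b30⊕b31 = 0⊕0⊕1⊕1⊕1⊕0⊕0⊕1⊕1⊕1⊕0⊕1⊕1⊕1⊕0⊕0 = 1
s16: b16⊕b17⊕b18⊕b19⊕b20⊕b21⊕b22⊕b23⊕b24⊕b25⊕b26⊕b27⊕b28⊕b29⊕b30⊕b31 = 0⊕1⊕1⊕1⊕0⊕0⊕1⊕1⊕1⊕1⊕0⊕1⊕1⊕1⊕0⊕0 = 0
Syndrome (s16...s1) = 01000 → position 8.
Flip bit 8: corrected codeword = 1000011101110010111001111011100
Data bits at positions 3,5,6,7,9,10,11,12,13,14,15,17,18,19,20,21,22,23,24,25,26,27,28,29,30,31: 00110111001111001111011100

00110111001111001111011100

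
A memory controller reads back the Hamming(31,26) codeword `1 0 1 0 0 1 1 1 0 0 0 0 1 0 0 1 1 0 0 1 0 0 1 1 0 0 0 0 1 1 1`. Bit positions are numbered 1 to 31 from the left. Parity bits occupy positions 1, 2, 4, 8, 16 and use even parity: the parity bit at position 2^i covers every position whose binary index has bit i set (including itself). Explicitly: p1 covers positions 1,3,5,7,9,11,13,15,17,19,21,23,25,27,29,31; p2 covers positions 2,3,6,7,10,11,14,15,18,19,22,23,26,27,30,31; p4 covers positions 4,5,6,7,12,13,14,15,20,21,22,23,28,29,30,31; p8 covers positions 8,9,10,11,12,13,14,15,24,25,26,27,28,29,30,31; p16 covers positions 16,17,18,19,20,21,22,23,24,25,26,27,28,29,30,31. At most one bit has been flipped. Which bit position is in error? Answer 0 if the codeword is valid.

s1: b1⊕b3⊕b5⊕b7⊕b9⊕b11⊕b13⊕b15⊕b17⊕b19⊕b21⊕b23⊕b25⊕b27⊕b29⊕b31 = 1⊕1⊕0⊕1⊕0⊕0⊕1⊕0⊕1⊕0⊕0⊕1⊕0⊕0⊕1⊕1 = 0
s2: b2⊕b3⊕b6⊕b7⊕b10⊕b11⊕b14⊕b15⊕b18⊕b19⊕b22⊕b23⊕b26⊕b27⊕b30⊕b31 = 0⊕1⊕1⊕1⊕0⊕0⊕0⊕0⊕0⊕0⊕0⊕1⊕0⊕0⊕1⊕1 = 0
s4: b4⊕b5⊕b6⊕b7⊕b12⊕b13⊕b14⊕b15⊕b20⊕b21⊕b22⊕b23⊕b28⊕b29⊕b30⊕b31 = 0⊕0⊕1⊕1⊕0⊕1⊕0⊕0⊕1⊕0⊕0⊕1⊕0⊕1⊕1⊕1 = 0
s8: b8⊕b9⊕b10⊕b11⊕b12⊕b13⊕b14⊕b15⊕b24⊕b25⊕b26⊕b27⊕b28⊕b29⊕b30⊕b31 = 1⊕0⊕0⊕0⊕0⊕1⊕0⊕0⊕1⊕0⊕0⊕0⊕0⊕1⊕1⊕1 = 0
s16: b16⊕b17⊕b18⊕b19⊕b20⊕b21⊕b22⊕b23⊕b24⊕b25⊕b26⊕b27⊕b28⊕b29⊕b30⊕b31 = 1⊕1⊕0⊕0⊕1⊕0⊕0⊕1⊕1⊕0⊕0⊕0⊕0⊕1⊕1⊕1 = 0
Syndrome (s16...s1) = 00000 → position 0 (no error).

0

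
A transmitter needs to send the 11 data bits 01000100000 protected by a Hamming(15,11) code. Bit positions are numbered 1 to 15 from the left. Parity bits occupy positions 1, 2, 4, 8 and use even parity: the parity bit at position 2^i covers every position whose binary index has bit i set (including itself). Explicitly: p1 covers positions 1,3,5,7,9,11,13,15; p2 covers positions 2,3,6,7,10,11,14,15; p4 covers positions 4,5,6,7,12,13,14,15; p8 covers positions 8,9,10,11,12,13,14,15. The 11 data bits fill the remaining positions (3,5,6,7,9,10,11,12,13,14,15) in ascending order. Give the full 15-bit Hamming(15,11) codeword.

Place data bits at non-power-of-two positions: b3=0, b5=1, b6=0, b7=0, b9=0, b10=1, b11=0, b12=0, b13=0, b14=0, b15=0.
p1 = XOR of data positions {3,5,7,9,11,13,15} = 0⊕1⊕0⊕0⊕0⊕0⊕0 = 1
p2 = XOR of data positions {3,6,7,10,11,14,15} = 0⊕0⊕0⊕1⊕0⊕0⊕0 = 1
p4 = XOR of data positions {5,6,7,12,13,14,15} = 1⊕0⊕0⊕0⊕0⊕0⊕0 = 1
p8 = XOR of data positions {9,10,11,12,13,14,15} = 0⊕1⊕0⊕0⊕0⊕0⊕0 = 1
Codeword b1..b15 = 110110010100000

110110010100000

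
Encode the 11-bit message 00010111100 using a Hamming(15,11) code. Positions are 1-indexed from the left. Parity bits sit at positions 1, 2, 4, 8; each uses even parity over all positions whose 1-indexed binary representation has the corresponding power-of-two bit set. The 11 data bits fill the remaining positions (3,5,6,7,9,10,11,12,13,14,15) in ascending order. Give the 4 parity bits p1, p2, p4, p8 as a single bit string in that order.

1110

Place data bits at non-power-of-two positions: b3=0, b5=0, b6=0, b7=1, b9=0, b10=1, b11=1, b12=1, b13=1, b14=0, b15=0.
p1 = XOR of data positions {3,5,7,9,11,13,15} = 0⊕0⊕1⊕0⊕1⊕1⊕0 = 1
p2 = XOR of data positions {3,6,7,10,11,14,15} = 0⊕0⊕1⊕1⊕1⊕0⊕0 = 1
p4 = XOR of data positions {5,6,7,12,13,14,15} = 0⊕0⊕1⊕1⊕1⊕0⊕0 = 1
p8 = XOR of data positions {9,10,11,12,13,14,15} = 0⊕1⊕1⊕1⊕1⊕0⊕0 = 0
Parity bits p1,p2,p4,p8 = 1110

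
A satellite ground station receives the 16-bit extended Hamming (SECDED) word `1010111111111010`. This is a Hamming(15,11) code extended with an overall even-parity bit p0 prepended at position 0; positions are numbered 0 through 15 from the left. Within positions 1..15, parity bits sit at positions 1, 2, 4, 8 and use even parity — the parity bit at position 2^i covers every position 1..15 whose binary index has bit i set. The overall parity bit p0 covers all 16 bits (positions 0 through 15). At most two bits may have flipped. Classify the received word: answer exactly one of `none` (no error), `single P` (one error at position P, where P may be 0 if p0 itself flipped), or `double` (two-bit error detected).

none

s1: b1⊕b3⊕b5⊕b7⊕b9⊕b11⊕b13⊕b15 = 0⊕0⊕1⊕1⊕1⊕1⊕0⊕0 = 0
s2: b2⊕b3⊕b6⊕b7⊕b10⊕b11⊕b14⊕b15 = 1⊕0⊕1⊕1⊕1⊕1⊕1⊕0 = 0
s4: b4⊕b5⊕b6⊕b7⊕b12⊕b13⊕b14⊕b15 = 1⊕1⊕1⊕1⊕1⊕0⊕1⊕0 = 0
s8: b8⊕b9⊕b10⊕b11⊕b12⊕b13⊕b14⊕b15 = 1⊕1⊕1⊕1⊕1⊕0⊕1⊕0 = 0
Syndrome (s8...s1) = 0000 → position 0 (no error).
Overall parity (XOR of all 16 bits, including p0): 1⊕0⊕1⊕0⊕1⊕1⊕1⊕1⊕1⊕1⊕1⊕1⊕1⊕0⊕1⊕0 = 0
Overall=0, syndrome position=0 → no error.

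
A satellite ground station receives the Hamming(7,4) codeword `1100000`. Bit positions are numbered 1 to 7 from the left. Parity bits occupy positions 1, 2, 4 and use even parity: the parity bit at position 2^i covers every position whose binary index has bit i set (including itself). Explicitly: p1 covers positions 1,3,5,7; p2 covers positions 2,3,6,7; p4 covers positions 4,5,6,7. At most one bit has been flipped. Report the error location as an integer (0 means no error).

3

s1: b1⊕b3⊕b5⊕b7 = 1⊕0⊕0⊕0 = 1
s2: b2⊕b3⊕b6⊕b7 = 1⊕0⊕0⊕0 = 1
s4: b4⊕b5⊕b6⊕b7 = 0⊕0⊕0⊕0 = 0
Syndrome (s4...s1) = 011 → position 3.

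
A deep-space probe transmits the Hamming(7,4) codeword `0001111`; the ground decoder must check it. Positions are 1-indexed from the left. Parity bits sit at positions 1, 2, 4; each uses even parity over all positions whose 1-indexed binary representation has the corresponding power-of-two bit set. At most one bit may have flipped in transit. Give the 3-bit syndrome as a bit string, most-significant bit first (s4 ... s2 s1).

s1: b1⊕b3⊕b5⊕b7 = 0⊕0⊕1⊕1 = 0
s2: b2⊕b3⊕b6⊕b7 = 0⊕0⊕1⊕1 = 0
s4: b4⊕b5⊕b6⊕b7 = 1⊕1⊕1⊕1 = 0
Syndrome (s4...s1) = 000 → position 0 (no error).

000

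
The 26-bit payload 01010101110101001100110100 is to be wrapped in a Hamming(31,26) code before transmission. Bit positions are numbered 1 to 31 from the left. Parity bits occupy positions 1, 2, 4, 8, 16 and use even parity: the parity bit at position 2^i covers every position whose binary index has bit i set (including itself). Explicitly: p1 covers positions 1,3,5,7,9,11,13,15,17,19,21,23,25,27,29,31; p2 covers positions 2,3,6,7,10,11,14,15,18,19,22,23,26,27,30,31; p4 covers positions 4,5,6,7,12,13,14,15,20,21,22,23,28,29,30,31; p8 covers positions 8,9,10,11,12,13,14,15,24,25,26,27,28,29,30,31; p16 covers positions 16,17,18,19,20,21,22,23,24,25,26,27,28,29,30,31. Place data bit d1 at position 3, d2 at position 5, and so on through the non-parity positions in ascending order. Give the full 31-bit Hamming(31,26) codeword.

0000101101011101101001100110100

Place data bits at non-power-of-two positions: b3=0, b5=1, b6=0, b7=1, b9=0, b10=1, b11=0, b12=1, b13=1, b14=1, b15=0, b17=1, b18=0, b19=1, b20=0, b21=0, b22=1, b23=1, b24=0, b25=0, b26=1, b27=1, b28=0, b29=1, b30=0, b31=0.
p1 = XOR of data positions {3,5,7,9,11,13,15,17,19,21,23,25,27,29,31} = 0⊕1⊕1⊕0⊕0⊕1⊕0⊕1⊕1⊕0⊕1⊕0⊕1⊕1⊕0 = 0
p2 = XOR of data positions {3,6,7,10,11,14,15,18,19,22,23,26,27,30,31} = 0⊕0⊕1⊕1⊕0⊕1⊕0⊕0⊕1⊕1⊕1⊕1⊕1⊕0⊕0 = 0
p4 = XOR of data positions {5,6,7,12,13,14,15,20,21,22,23,28,29,30,31} = 1⊕0⊕1⊕1⊕1⊕1⊕0⊕0⊕0⊕1⊕1⊕0⊕1⊕0⊕0 = 0
p8 = XOR of data positions {9,10,11,12,13,14,15,24,25,26,27,28,29,30,31} = 0⊕1⊕0⊕1⊕1⊕1⊕0⊕0⊕0⊕1⊕1⊕0⊕1⊕0⊕0 = 1
p16 = XOR of data positions {17,18,19,20,21,22,23,24,25,26,27,28,29,30,31} = 1⊕0⊕1⊕0⊕0⊕1⊕1⊕0⊕0⊕1⊕1⊕0⊕1⊕0⊕0 = 1
Codeword b1..b31 = 0000101101011101101001100110100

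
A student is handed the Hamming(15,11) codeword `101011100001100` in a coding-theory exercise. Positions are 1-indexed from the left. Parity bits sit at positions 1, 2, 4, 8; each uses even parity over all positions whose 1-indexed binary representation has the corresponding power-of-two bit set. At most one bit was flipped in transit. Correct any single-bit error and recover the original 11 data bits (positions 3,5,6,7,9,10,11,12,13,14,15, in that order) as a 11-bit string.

11100001100

s1: b1⊕b3⊕b5⊕b7⊕b9⊕b11⊕b13⊕b15 = 1⊕1⊕1⊕1⊕0⊕0⊕1⊕0 = 1
s2: b2⊕b3⊕b6⊕b7⊕b10⊕b11⊕b14⊕b15 = 0⊕1⊕1⊕1⊕0⊕0⊕0⊕0 = 1
s4: b4⊕b5⊕b6⊕b7⊕b12⊕b13⊕b14⊕b15 = 0⊕1⊕1⊕1⊕1⊕1⊕0⊕0 = 1
s8: b8⊕b9⊕b10⊕b11⊕b12⊕b13⊕b14⊕b15 = 0⊕0⊕0⊕0⊕1⊕1⊕0⊕0 = 0
Syndrome (s8...s1) = 0111 → position 7.
Flip bit 7: corrected codeword = 101011000001100
Data bits at positions 3,5,6,7,9,10,11,12,13,14,15: 11100001100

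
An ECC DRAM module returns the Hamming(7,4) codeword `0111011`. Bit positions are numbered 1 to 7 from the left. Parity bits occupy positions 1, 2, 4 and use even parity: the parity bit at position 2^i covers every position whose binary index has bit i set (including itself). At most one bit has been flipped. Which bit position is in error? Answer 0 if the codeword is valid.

4

s1: b1⊕b3⊕b5⊕b7 = 0⊕1⊕0⊕1 = 0
s2: b2⊕b3⊕b6⊕b7 = 1⊕1⊕1⊕1 = 0
s4: b4⊕b5⊕b6⊕b7 = 1⊕0⊕1⊕1 = 1
Syndrome (s4...s1) = 100 → position 4.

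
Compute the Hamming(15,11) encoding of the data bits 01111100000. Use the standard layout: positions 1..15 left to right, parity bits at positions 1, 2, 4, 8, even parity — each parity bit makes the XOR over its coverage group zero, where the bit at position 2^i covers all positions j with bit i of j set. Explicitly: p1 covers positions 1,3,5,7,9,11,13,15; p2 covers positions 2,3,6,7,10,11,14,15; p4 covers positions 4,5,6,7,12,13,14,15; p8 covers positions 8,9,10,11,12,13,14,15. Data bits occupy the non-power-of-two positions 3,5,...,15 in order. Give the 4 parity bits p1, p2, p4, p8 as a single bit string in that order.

Place data bits at non-power-of-two positions: b3=0, b5=1, b6=1, b7=1, b9=1, b10=1, b11=0, b12=0, b13=0, b14=0, b15=0.
p1 = XOR of data positions {3,5,7,9,11,13,15} = 0⊕1⊕1⊕1⊕0⊕0⊕0 = 1
p2 = XOR of data positions {3,6,7,10,11,14,15} = 0⊕1⊕1⊕1⊕0⊕0⊕0 = 1
p4 = XOR of data positions {5,6,7,12,13,14,15} = 1⊕1⊕1⊕0⊕0⊕0⊕0 = 1
p8 = XOR of data positions {9,10,11,12,13,14,15} = 1⊕1⊕0⊕0⊕0⊕0⊕0 = 0
Parity bits p1,p2,p4,p8 = 1110

1110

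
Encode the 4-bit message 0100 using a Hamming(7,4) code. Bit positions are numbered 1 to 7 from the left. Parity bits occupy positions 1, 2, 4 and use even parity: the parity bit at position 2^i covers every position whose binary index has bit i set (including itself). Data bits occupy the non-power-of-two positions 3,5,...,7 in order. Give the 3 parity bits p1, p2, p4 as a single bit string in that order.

Place data bits at non-power-of-two positions: b3=0, b5=1, b6=0, b7=0.
p1 = XOR of data positions {3,5,7} = 0⊕1⊕0 = 1
p2 = XOR of data positions {3,6,7} = 0⊕0⊕0 = 0
p4 = XOR of data positions {5,6,7} = 1⊕0⊕0 = 1
Parity bits p1,p2,p4 = 101

101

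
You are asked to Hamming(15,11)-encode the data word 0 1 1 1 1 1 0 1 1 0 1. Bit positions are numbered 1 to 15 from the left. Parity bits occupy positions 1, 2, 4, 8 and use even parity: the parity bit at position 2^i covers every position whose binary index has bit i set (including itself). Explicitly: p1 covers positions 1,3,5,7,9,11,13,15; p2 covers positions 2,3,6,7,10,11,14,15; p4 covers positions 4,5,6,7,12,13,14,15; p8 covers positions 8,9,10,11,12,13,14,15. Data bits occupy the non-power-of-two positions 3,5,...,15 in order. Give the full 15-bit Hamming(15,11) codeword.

Place data bits at non-power-of-two positions: b3=0, b5=1, b6=1, b7=1, b9=1, b10=1, b11=0, b12=1, b13=1, b14=0, b15=1.
p1 = XOR of data positions {3,5,7,9,11,13,15} = 0⊕1⊕1⊕1⊕0⊕1⊕1 = 1
p2 = XOR of data positions {3,6,7,10,11,14,15} = 0⊕1⊕1⊕1⊕0⊕0⊕1 = 0
p4 = XOR of data positions {5,6,7,12,13,14,15} = 1⊕1⊕1⊕1⊕1⊕0⊕1 = 0
p8 = XOR of data positions {9,10,11,12,13,14,15} = 1⊕1⊕0⊕1⊕1⊕0⊕1 = 1
Codeword b1..b15 = 100011111101101

100011111101101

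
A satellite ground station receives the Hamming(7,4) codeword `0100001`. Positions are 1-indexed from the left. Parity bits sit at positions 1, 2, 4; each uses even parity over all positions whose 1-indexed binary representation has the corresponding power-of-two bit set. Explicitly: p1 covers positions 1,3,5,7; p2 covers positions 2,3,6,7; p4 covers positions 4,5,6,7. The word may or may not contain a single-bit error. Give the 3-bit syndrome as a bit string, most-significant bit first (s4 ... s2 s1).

s1: b1⊕b3⊕b5⊕b7 = 0⊕0⊕0⊕1 = 1
s2: b2⊕b3⊕b6⊕b7 = 1⊕0⊕0⊕1 = 0
s4: b4⊕b5⊕b6⊕b7 = 0⊕0⊕0⊕1 = 1
Syndrome (s4...s1) = 101 → position 5.

101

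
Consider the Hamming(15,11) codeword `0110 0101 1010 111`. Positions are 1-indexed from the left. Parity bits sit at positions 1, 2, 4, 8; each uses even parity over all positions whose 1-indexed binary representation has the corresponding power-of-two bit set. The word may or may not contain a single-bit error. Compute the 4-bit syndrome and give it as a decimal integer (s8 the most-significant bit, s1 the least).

s1: b1⊕b3⊕b5⊕b7⊕b9⊕b11⊕b13⊕b15 = 0⊕1⊕0⊕0⊕1⊕1⊕1⊕1 = 1
s2: b2⊕b3⊕b6⊕b7⊕b10⊕b11⊕b14⊕b15 = 1⊕1⊕1⊕0⊕0⊕1⊕1⊕1 = 0
s4: b4⊕b5⊕b6⊕b7⊕b12⊕b13⊕b14⊕b15 = 0⊕0⊕1⊕0⊕0⊕1⊕1⊕1 = 0
s8: b8⊕b9⊕b10⊕b11⊕b12⊕b13⊕b14⊕b15 = 1⊕1⊕0⊕1⊕0⊕1⊕1⊕1 = 0
Syndrome (s8...s1) = 0001 → position 1.

1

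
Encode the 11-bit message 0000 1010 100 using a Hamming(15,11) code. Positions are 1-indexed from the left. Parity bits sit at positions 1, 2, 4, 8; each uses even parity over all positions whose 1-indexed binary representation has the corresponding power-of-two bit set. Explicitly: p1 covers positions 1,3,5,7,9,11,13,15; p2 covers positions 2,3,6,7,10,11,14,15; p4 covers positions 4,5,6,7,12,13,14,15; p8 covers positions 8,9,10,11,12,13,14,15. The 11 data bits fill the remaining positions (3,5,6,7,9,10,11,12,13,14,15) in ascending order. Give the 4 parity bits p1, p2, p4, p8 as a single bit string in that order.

Place data bits at non-power-of-two positions: b3=0, b5=0, b6=0, b7=0, b9=1, b10=0, b11=1, b12=0, b13=1, b14=0, b15=0.
p1 = XOR of data positions {3,5,7,9,11,13,15} = 0⊕0⊕0⊕1⊕1⊕1⊕0 = 1
p2 = XOR of data positions {3,6,7,10,11,14,15} = 0⊕0⊕0⊕0⊕1⊕0⊕0 = 1
p4 = XOR of data positions {5,6,7,12,13,14,15} = 0⊕0⊕0⊕0⊕1⊕0⊕0 = 1
p8 = XOR of data positions {9,10,11,12,13,14,15} = 1⊕0⊕1⊕0⊕1⊕0⊕0 = 1
Parity bits p1,p2,p4,p8 = 1111

1111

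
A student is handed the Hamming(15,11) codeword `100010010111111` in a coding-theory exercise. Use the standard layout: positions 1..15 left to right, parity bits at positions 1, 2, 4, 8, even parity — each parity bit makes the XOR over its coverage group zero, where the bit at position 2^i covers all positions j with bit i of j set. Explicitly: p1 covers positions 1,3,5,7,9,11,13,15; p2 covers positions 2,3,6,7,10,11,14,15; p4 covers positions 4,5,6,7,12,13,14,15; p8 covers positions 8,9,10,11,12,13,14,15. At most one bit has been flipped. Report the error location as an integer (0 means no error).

13

s1: b1⊕b3⊕b5⊕b7⊕b9⊕b11⊕b13⊕b15 = 1⊕0⊕1⊕0⊕0⊕1⊕1⊕1 = 1
s2: b2⊕b3⊕b6⊕b7⊕b10⊕b11⊕b14⊕b15 = 0⊕0⊕0⊕0⊕1⊕1⊕1⊕1 = 0
s4: b4⊕b5⊕b6⊕b7⊕b12⊕b13⊕b14⊕b15 = 0⊕1⊕0⊕0⊕1⊕1⊕1⊕1 = 1
s8: b8⊕b9⊕b10⊕b11⊕b12⊕b13⊕b14⊕b15 = 1⊕0⊕1⊕1⊕1⊕1⊕1⊕1 = 1
Syndrome (s8...s1) = 1101 → position 13.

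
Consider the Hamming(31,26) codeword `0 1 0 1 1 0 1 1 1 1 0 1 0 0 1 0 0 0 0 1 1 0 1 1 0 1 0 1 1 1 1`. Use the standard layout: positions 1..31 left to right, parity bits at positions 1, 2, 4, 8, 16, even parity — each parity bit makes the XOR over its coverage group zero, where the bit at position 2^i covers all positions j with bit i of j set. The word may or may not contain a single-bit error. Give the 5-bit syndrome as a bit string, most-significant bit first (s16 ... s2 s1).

11000

s1: b1⊕b3⊕b5⊕b7⊕b9⊕b11⊕b13⊕b15⊕b17⊕b19⊕b21⊕b23⊕b25⊕b27⊕b29⊕b31 = 0⊕0⊕1⊕1⊕1⊕0⊕0⊕1⊕0⊕0⊕1⊕1⊕0⊕0⊕1⊕1 = 0
s2: b2⊕b3⊕b6⊕b7⊕b10⊕b11⊕b14⊕b15⊕b18⊕b19⊕b22⊕b23⊕b26⊕b27⊕b30⊕b31 = 1⊕0⊕0⊕1⊕1⊕0⊕0⊕1⊕0⊕0⊕0⊕1⊕1⊕0⊕1⊕1 = 0
s4: b4⊕b5⊕b6⊕b7⊕b12⊕b13⊕b14⊕b15⊕b20⊕b21⊕b22⊕b23⊕b28⊕b29⊕b30⊕b31 = 1⊕1⊕0⊕1⊕1⊕0⊕0⊕1⊕1⊕1⊕0⊕1⊕1⊕1⊕1⊕1 = 0
s8: b8⊕b9⊕b10⊕b11⊕b12⊕b13⊕b14⊕b15⊕b24⊕b25⊕b26⊕b27⊕b28⊕b29⊕b30⊕b31 = 1⊕1⊕1⊕0⊕1⊕0⊕0⊕1⊕1⊕0⊕1⊕0⊕1⊕1⊕1⊕1 = 1
s16: b16⊕b17⊕b18⊕b19⊕b20⊕b21⊕b22⊕b23⊕b24⊕b25⊕b26⊕b27⊕b28⊕b29⊕b30⊕b31 = 0⊕0⊕0⊕0⊕1⊕1⊕0⊕1⊕1⊕0⊕1⊕0⊕1⊕1⊕1⊕1 = 1
Syndrome (s16...s1) = 11000 → position 24.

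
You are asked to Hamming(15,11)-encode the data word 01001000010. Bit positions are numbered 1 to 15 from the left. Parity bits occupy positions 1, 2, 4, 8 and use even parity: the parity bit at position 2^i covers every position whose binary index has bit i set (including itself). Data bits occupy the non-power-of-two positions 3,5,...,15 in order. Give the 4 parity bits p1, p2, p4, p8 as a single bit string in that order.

0100

Place data bits at non-power-of-two positions: b3=0, b5=1, b6=0, b7=0, b9=1, b10=0, b11=0, b12=0, b13=0, b14=1, b15=0.
p1 = XOR of data positions {3,5,7,9,11,13,15} = 0⊕1⊕0⊕1⊕0⊕0⊕0 = 0
p2 = XOR of data positions {3,6,7,10,11,14,15} = 0⊕0⊕0⊕0⊕0⊕1⊕0 = 1
p4 = XOR of data positions {5,6,7,12,13,14,15} = 1⊕0⊕0⊕0⊕0⊕1⊕0 = 0
p8 = XOR of data positions {9,10,11,12,13,14,15} = 1⊕0⊕0⊕0⊕0⊕1⊕0 = 0
Parity bits p1,p2,p4,p8 = 0100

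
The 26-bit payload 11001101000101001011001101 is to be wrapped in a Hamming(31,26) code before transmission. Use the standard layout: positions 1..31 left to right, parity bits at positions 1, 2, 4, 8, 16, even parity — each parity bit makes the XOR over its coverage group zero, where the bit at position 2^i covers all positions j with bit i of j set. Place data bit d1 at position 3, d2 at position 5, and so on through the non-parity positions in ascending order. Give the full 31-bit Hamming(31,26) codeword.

Place data bits at non-power-of-two positions: b3=1, b5=1, b6=0, b7=0, b9=1, b10=1, b11=0, b12=1, b13=0, b14=0, b15=0, b17=1, b18=0, b19=1, b20=0, b21=0, b22=1, b23=0, b24=1, b25=1, b26=0, b27=0, b28=1, b29=1, b30=0, b31=1.
p1 = XOR of data positions {3,5,7,9,11,13,15,17,19,21,23,25,27,29,31} = 1⊕1⊕0⊕1⊕0⊕0⊕0⊕1⊕1⊕0⊕0⊕1⊕0⊕1⊕1 = 0
p2 = XOR of data positions {3,6,7,10,11,14,15,18,19,22,23,26,27,30,31} = 1⊕0⊕0⊕1⊕0⊕0⊕0⊕0⊕1⊕1⊕0⊕0⊕0⊕0⊕1 = 1
p4 = XOR of data positions {5,6,7,12,13,14,15,20,21,22,23,28,29,30,31} = 1⊕0⊕0⊕1⊕0⊕0⊕0⊕0⊕0⊕1⊕0⊕1⊕1⊕0⊕1 = 0
p8 = XOR of data positions {9,10,11,12,13,14,15,24,25,26,27,28,29,30,31} = 1⊕1⊕0⊕1⊕0⊕0⊕0⊕1⊕1⊕0⊕0⊕1⊕1⊕0⊕1 = 0
p16 = XOR of data positions {17,18,19,20,21,22,23,24,25,26,27,28,29,30,31} = 1⊕0⊕1⊕0⊕0⊕1⊕0⊕1⊕1⊕0⊕0⊕1⊕1⊕0⊕1 = 0
Codeword b1..b31 = 0110100011010000101001011001101

0110100011010000101001011001101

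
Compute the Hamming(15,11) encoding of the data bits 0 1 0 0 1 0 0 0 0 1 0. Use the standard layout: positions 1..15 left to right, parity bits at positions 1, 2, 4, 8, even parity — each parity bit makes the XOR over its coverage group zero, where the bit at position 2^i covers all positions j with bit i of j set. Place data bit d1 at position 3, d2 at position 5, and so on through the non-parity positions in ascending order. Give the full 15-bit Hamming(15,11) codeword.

010010001000010

Place data bits at non-power-of-two positions: b3=0, b5=1, b6=0, b7=0, b9=1, b10=0, b11=0, b12=0, b13=0, b14=1, b15=0.
p1 = XOR of data positions {3,5,7,9,11,13,15} = 0⊕1⊕0⊕1⊕0⊕0⊕0 = 0
p2 = XOR of data positions {3,6,7,10,11,14,15} = 0⊕0⊕0⊕0⊕0⊕1⊕0 = 1
p4 = XOR of data positions {5,6,7,12,13,14,15} = 1⊕0⊕0⊕0⊕0⊕1⊕0 = 0
p8 = XOR of data positions {9,10,11,12,13,14,15} = 1⊕0⊕0⊕0⊕0⊕1⊕0 = 0
Codeword b1..b15 = 010010001000010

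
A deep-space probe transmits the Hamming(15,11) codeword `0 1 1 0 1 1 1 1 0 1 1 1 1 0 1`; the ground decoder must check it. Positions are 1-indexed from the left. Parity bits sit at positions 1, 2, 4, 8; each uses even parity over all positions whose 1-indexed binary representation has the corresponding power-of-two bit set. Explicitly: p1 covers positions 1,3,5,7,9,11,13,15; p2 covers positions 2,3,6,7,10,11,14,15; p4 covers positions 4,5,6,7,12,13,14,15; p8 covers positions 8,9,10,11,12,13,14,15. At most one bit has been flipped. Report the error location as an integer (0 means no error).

2

s1: b1⊕b3⊕b5⊕b7⊕b9⊕b11⊕b13⊕b15 = 0⊕1⊕1⊕1⊕0⊕1⊕1⊕1 = 0
s2: b2⊕b3⊕b6⊕b7⊕b10⊕b11⊕b14⊕b15 = 1⊕1⊕1⊕1⊕1⊕1⊕0⊕1 = 1
s4: b4⊕b5⊕b6⊕b7⊕b12⊕b13⊕b14⊕b15 = 0⊕1⊕1⊕1⊕1⊕1⊕0⊕1 = 0
s8: b8⊕b9⊕b10⊕b11⊕b12⊕b13⊕b14⊕b15 = 1⊕0⊕1⊕1⊕1⊕1⊕0⊕1 = 0
Syndrome (s8...s1) = 0010 → position 2.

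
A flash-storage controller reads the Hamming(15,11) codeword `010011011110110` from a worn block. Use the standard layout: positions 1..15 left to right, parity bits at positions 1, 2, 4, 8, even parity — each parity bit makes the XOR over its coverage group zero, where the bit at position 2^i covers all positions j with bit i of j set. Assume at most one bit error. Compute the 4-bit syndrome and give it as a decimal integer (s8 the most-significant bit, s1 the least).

2

s1: b1⊕b3⊕b5⊕b7⊕b9⊕b11⊕b13⊕b15 = 0⊕0⊕1⊕0⊕1⊕1⊕1⊕0 = 0
s2: b2⊕b3⊕b6⊕b7⊕b10⊕b11⊕b14⊕b15 = 1⊕0⊕1⊕0⊕1⊕1⊕1⊕0 = 1
s4: b4⊕b5⊕b6⊕b7⊕b12⊕b13⊕b14⊕b15 = 0⊕1⊕1⊕0⊕0⊕1⊕1⊕0 = 0
s8: b8⊕b9⊕b10⊕b11⊕b12⊕b13⊕b14⊕b15 = 1⊕1⊕1⊕1⊕0⊕1⊕1⊕0 = 0
Syndrome (s8...s1) = 0010 → position 2.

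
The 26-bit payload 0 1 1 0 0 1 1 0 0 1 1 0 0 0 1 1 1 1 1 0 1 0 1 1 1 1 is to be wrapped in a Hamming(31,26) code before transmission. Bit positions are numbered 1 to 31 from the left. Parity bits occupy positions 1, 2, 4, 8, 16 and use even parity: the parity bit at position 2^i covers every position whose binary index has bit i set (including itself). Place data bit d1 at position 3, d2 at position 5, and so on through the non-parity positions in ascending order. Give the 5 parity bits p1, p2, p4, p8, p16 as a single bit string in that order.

10000

Place data bits at non-power-of-two positions: b3=0, b5=1, b6=1, b7=0, b9=0, b10=1, b11=1, b12=0, b13=0, b14=1, b15=1, b17=0, b18=0, b19=0, b20=1, b21=1, b22=1, b23=1, b24=1, b25=0, b26=1, b27=0, b28=1, b29=1, b30=1, b31=1.
p1 = XOR of data positions {3,5,7,9,11,13,15,17,19,21,23,25,27,29,31} = 0⊕1⊕0⊕0⊕1⊕0⊕1⊕0⊕0⊕1⊕1⊕0⊕0⊕1⊕1 = 1
p2 = XOR of data positions {3,6,7,10,11,14,15,18,19,22,23,26,27,30,31} = 0⊕1⊕0⊕1⊕1⊕1⊕1⊕0⊕0⊕1⊕1⊕1⊕0⊕1⊕1 = 0
p4 = XOR of data positions {5,6,7,12,13,14,15,20,21,22,23,28,29,30,31} = 1⊕1⊕0⊕0⊕0⊕1⊕1⊕1⊕1⊕1⊕1⊕1⊕1⊕1⊕1 = 0
p8 = XOR of data positions {9,10,11,12,13,14,15,24,25,26,27,28,29,30,31} = 0⊕1⊕1⊕0⊕0⊕1⊕1⊕1⊕0⊕1⊕0⊕1⊕1⊕1⊕1 = 0
p16 = XOR of data positions {17,18,19,20,21,22,23,24,25,26,27,28,29,30,31} = 0⊕0⊕0⊕1⊕1⊕1⊕1⊕1⊕0⊕1⊕0⊕1⊕1⊕1⊕1 = 0
Parity bits p1,p2,p4,p8,p16 = 10000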